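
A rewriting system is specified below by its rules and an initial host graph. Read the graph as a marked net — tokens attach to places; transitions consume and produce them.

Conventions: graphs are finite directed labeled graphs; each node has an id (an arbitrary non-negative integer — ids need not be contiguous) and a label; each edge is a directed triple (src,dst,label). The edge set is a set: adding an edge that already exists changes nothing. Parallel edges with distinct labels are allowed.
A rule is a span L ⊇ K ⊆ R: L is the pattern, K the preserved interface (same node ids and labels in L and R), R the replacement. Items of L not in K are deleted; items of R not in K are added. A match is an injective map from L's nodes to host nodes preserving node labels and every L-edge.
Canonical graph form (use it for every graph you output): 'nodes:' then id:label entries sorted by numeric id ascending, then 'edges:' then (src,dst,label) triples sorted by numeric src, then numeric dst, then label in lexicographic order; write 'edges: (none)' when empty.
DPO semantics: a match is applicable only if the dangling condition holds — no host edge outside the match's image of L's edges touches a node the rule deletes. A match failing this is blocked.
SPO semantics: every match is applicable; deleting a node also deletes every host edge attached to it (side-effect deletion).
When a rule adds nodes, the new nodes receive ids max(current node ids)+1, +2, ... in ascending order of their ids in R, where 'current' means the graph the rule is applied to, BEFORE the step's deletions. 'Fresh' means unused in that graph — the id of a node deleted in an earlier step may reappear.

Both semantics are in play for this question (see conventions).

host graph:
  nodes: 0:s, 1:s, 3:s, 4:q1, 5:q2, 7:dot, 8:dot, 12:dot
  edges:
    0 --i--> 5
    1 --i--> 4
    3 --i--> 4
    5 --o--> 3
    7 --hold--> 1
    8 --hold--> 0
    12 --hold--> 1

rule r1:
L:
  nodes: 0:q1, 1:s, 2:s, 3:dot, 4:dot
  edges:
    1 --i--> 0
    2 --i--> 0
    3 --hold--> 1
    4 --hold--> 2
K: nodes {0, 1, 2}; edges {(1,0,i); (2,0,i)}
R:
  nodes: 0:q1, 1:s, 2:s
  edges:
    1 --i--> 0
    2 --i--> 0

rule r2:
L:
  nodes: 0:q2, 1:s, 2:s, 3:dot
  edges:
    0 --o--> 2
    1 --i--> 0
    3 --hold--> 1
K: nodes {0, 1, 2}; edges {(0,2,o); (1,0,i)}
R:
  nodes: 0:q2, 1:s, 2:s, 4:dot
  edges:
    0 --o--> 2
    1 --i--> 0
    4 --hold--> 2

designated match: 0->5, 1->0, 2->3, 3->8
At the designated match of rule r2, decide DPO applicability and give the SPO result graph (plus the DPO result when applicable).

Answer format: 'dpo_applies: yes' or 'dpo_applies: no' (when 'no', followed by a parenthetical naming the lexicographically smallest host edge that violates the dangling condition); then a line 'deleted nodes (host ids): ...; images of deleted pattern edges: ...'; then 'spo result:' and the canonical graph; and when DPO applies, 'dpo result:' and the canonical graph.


dpo_applies: yes
deleted nodes (host ids): 8; images of deleted pattern edges: (8,0,hold)
spo result:
nodes: 0:s, 1:s, 3:s, 4:q1, 5:q2, 7:dot, 12:dot, 13:dot
edges: (0,5,i); (1,4,i); (3,4,i); (5,3,o); (7,1,hold); (12,1,hold); (13,3,hold)
dpo result:
nodes: 0:s, 1:s, 3:s, 4:q1, 5:q2, 7:dot, 12:dot, 13:dot
edges: (0,5,i); (1,4,i); (3,4,i); (5,3,o); (7,1,hold); (12,1,hold); (13,3,hold)


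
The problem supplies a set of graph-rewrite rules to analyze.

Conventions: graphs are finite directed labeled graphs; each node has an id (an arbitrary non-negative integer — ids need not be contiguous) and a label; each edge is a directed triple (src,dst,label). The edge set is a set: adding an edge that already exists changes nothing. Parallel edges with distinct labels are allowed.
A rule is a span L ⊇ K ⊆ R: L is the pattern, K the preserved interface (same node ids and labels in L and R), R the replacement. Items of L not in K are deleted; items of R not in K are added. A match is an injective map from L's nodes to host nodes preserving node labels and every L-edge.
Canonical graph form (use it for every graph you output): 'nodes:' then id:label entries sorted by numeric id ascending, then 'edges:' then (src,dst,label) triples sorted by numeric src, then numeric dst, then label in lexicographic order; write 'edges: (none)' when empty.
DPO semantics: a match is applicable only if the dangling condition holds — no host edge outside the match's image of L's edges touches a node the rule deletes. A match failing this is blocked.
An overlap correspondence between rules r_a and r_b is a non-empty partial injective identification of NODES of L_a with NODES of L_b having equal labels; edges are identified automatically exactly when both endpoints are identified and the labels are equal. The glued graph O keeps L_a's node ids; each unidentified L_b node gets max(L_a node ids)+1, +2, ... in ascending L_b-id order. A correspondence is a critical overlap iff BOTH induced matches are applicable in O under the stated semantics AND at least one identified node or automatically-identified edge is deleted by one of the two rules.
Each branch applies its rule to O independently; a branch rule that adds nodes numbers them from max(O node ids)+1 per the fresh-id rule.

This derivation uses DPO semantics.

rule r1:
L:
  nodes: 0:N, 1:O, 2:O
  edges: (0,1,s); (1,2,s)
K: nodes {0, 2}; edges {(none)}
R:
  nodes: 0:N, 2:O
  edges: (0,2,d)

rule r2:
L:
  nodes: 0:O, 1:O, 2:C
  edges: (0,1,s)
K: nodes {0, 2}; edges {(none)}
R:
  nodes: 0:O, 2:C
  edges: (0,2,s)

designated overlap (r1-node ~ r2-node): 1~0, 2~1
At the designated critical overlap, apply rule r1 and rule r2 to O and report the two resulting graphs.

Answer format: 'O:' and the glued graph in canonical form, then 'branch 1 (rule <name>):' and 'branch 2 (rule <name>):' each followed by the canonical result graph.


O:
nodes: 0:N, 1:O, 2:O, 3:C
edges: (0,1,s); (1,2,s)
branch 1 (rule r1):
nodes: 0:N, 2:O, 3:C
edges: (0,2,d)
branch 2 (rule r2):
nodes: 0:N, 1:O, 3:C
edges: (0,1,s); (1,3,s)


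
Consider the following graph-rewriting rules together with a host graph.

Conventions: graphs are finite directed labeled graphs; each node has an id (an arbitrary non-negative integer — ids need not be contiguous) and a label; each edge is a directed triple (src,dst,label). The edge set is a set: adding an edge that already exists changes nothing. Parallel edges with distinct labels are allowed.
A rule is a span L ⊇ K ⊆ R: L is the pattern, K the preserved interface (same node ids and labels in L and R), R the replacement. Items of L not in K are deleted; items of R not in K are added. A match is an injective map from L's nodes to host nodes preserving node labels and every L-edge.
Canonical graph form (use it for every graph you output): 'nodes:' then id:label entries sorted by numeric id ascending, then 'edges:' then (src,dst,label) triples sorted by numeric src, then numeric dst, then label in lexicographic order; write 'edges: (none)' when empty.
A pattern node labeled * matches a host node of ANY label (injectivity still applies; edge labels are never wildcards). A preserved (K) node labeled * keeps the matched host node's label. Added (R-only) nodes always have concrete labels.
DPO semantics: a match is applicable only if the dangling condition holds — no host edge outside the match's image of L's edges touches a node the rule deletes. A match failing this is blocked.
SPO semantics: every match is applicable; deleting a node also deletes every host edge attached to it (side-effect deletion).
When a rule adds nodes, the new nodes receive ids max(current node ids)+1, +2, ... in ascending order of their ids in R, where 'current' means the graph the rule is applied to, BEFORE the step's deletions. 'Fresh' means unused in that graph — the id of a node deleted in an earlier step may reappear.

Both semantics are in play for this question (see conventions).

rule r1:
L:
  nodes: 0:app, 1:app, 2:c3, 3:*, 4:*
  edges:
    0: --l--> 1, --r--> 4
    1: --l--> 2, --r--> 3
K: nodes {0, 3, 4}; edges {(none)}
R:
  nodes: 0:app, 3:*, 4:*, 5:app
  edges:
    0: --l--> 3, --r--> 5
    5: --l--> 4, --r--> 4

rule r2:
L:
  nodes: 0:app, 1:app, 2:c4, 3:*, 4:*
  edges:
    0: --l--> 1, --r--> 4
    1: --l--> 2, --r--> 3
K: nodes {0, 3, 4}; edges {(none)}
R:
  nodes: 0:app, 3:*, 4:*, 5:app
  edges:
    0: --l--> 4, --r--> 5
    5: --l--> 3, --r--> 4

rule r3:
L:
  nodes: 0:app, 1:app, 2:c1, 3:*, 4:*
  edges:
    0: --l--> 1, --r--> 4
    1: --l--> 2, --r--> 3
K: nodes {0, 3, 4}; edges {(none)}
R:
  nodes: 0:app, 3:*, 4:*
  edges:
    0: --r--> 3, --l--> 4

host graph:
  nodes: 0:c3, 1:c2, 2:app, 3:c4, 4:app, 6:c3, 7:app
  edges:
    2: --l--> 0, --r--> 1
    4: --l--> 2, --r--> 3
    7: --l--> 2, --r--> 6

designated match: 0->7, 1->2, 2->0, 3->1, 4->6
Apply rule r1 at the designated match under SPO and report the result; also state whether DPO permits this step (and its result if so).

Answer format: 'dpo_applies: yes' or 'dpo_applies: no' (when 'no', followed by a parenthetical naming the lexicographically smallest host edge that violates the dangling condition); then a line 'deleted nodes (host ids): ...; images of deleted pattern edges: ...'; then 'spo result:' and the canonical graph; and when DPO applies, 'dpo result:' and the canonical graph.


dpo_applies: no
(the rule deletes node 2, which keeps host edge (4,2,l) outside the match image — the dangling condition fails, DPO blocks; SPO proceeds and side-deletes such edges)
deleted nodes (host ids): 0, 2; images of deleted pattern edges: (2,0,l); (2,1,r); (7,2,l); (7,6,r)
spo result:
nodes: 1:c2, 3:c4, 4:app, 6:c3, 7:app, 8:app
edges: (4,3,r); (7,1,l); (7,8,r); (8,6,l); (8,6,r)


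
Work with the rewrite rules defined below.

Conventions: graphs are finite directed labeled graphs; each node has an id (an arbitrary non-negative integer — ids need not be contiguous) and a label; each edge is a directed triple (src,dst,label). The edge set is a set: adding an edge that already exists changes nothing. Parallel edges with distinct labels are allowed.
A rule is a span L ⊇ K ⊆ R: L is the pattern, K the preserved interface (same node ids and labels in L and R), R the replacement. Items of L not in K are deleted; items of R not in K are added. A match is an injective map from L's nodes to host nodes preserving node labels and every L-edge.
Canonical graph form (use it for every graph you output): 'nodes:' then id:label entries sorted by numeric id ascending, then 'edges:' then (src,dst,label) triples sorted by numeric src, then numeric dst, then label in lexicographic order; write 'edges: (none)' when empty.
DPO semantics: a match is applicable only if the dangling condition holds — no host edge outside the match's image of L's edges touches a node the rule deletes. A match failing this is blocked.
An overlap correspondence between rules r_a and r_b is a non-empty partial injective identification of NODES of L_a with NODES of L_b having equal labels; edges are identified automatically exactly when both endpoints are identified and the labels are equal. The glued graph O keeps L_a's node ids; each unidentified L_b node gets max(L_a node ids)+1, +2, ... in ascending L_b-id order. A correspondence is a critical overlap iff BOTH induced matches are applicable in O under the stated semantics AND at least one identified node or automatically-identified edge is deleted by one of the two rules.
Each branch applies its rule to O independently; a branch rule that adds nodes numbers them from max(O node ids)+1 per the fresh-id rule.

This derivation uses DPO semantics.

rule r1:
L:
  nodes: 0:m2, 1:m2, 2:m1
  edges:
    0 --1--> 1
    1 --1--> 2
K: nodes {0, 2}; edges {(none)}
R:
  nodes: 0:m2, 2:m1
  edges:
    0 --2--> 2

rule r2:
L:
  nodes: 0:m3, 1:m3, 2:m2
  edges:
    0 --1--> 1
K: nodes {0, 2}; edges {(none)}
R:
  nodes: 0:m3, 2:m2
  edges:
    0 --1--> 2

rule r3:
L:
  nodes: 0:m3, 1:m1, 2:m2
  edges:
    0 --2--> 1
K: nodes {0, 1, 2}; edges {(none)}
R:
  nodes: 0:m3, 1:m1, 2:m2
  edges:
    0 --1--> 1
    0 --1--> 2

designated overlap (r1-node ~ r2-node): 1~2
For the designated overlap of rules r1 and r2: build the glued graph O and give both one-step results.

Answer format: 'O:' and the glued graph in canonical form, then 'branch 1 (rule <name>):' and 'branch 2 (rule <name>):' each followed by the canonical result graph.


O:
nodes: 0:m2, 1:m2, 2:m1, 3:m3, 4:m3
edges: (0,1,1); (1,2,1); (3,4,1)
branch 1 (rule r1):
nodes: 0:m2, 2:m1, 3:m3, 4:m3
edges: (0,2,2); (3,4,1)
branch 2 (rule r2):
nodes: 0:m2, 1:m2, 2:m1, 3:m3
edges: (0,1,1); (1,2,1); (3,1,1)


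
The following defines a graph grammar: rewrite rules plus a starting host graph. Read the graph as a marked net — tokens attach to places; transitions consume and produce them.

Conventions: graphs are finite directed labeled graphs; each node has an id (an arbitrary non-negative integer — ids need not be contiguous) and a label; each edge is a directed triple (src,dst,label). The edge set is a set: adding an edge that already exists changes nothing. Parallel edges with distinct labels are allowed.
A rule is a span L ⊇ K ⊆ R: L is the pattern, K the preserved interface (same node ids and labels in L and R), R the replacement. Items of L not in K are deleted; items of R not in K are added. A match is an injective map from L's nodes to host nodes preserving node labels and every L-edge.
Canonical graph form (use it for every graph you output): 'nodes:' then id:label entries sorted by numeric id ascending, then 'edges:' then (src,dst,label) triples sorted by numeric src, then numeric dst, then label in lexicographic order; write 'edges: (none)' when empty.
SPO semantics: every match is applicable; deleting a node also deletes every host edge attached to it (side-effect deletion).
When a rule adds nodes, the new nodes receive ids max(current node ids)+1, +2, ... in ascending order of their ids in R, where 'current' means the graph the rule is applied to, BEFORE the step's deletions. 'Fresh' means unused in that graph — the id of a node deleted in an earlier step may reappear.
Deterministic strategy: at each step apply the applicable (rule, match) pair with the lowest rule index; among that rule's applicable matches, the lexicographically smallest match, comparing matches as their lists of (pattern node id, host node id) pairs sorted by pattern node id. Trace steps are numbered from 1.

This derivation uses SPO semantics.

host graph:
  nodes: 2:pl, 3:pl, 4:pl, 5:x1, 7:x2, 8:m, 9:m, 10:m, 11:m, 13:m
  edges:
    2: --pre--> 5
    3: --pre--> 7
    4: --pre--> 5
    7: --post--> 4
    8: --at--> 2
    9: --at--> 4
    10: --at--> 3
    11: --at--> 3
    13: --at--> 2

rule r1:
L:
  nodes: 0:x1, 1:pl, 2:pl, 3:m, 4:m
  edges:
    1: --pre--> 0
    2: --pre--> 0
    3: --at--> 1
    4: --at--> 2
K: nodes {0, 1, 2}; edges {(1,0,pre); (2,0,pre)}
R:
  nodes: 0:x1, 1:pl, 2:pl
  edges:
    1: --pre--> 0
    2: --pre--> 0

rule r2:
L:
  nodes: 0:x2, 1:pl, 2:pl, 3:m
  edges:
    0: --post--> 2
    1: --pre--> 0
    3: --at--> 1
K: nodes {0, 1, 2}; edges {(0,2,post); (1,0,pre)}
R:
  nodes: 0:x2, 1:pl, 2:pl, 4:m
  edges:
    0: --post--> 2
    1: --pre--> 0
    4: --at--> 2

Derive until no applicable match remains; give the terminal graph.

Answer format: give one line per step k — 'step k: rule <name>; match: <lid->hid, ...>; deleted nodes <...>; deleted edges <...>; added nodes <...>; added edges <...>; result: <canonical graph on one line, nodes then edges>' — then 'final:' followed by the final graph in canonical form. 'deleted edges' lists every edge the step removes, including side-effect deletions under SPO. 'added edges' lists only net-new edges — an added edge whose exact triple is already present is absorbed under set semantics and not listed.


step 1: rule r1; match: 0->5, 1->2, 2->4, 3->8, 4->9; deleted nodes 8, 9; deleted edges (8,2,at); (9,4,at); added nodes (none); added edges (none); result: nodes: 2:pl, 3:pl, 4:pl, 5:x1, 7:x2, 10:m, 11:m, 13:m edges: (2,5,pre); (3,7,pre); (4,5,pre); (7,4,post); (10,3,at); (11,3,at); (13,2,at)
step 2: rule r2; match: 0->7, 1->3, 2->4, 3->10; deleted nodes 10; deleted edges (10,3,at); added nodes 14; added edges (14,4,at); result: nodes: 2:pl, 3:pl, 4:pl, 5:x1, 7:x2, 11:m, 13:m, 14:m edges: (2,5,pre); (3,7,pre); (4,5,pre); (7,4,post); (11,3,at); (13,2,at); (14,4,at)
step 3: rule r1; match: 0->5, 1->2, 2->4, 3->13, 4->14; deleted nodes 13, 14; deleted edges (13,2,at); (14,4,at); added nodes (none); added edges (none); result: nodes: 2:pl, 3:pl, 4:pl, 5:x1, 7:x2, 11:m edges: (2,5,pre); (3,7,pre); (4,5,pre); (7,4,post); (11,3,at)
step 4: rule r2; match: 0->7, 1->3, 2->4, 3->11; deleted nodes 11; deleted edges (11,3,at); added nodes 12; added edges (12,4,at); result: nodes: 2:pl, 3:pl, 4:pl, 5:x1, 7:x2, 12:m edges: (2,5,pre); (3,7,pre); (4,5,pre); (7,4,post); (12,4,at)
final:
nodes: 2:pl, 3:pl, 4:pl, 5:x1, 7:x2, 12:m
edges: (2,5,pre); (3,7,pre); (4,5,pre); (7,4,post); (12,4,at)


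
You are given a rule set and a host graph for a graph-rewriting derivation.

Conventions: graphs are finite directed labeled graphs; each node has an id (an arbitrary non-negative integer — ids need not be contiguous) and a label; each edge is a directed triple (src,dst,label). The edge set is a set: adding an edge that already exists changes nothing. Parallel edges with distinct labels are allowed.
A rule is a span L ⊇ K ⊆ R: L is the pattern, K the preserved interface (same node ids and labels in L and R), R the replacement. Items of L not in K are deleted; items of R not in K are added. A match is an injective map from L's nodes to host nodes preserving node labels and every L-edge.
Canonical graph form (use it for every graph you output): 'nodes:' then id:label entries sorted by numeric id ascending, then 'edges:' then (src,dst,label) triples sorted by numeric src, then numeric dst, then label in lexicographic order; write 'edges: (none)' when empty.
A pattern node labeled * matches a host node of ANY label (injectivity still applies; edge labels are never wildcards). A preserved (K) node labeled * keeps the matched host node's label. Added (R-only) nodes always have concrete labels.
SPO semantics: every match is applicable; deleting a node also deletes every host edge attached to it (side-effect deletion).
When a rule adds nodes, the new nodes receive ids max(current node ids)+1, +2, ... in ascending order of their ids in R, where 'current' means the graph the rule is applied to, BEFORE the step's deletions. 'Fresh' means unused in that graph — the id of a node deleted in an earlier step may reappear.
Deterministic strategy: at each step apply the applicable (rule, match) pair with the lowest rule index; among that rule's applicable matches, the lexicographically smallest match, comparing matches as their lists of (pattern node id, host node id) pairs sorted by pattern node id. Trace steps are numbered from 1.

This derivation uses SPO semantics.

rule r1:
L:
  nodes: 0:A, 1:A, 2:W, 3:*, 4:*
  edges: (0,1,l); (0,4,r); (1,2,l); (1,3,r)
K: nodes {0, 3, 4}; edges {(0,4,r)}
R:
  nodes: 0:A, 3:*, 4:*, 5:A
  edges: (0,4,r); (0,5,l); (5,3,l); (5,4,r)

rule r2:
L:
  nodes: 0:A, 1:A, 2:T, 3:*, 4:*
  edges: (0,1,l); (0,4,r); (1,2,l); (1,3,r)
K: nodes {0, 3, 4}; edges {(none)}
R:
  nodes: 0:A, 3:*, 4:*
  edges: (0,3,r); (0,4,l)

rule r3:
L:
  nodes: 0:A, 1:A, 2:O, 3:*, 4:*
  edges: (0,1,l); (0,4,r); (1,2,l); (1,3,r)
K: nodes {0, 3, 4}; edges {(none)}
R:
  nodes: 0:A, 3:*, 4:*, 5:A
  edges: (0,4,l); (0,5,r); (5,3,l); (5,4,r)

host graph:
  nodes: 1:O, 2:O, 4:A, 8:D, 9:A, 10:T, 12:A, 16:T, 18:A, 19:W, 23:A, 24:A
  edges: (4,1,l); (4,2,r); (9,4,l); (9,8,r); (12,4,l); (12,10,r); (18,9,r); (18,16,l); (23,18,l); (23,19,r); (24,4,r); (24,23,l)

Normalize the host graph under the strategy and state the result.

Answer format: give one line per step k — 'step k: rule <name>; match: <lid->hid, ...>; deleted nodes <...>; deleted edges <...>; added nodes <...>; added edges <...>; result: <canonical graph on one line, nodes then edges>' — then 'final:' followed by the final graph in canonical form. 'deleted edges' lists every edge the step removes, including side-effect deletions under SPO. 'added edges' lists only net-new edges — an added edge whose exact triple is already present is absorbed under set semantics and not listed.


step 1: rule r2; match: 0->23, 1->18, 2->16, 3->9, 4->19; deleted nodes 16, 18; deleted edges (18,9,r); (18,16,l); (23,18,l); (23,19,r); added nodes (none); added edges (23,9,r); (23,19,l); result: nodes: 1:O, 2:O, 4:A, 8:D, 9:A, 10:T, 12:A, 19:W, 23:A, 24:A edges: (4,1,l); (4,2,r); (9,4,l); (9,8,r); (12,4,l); (12,10,r); (23,9,r); (23,19,l); (24,4,r); (24,23,l)
step 2: rule r1; match: 0->24, 1->23, 2->19, 3->9, 4->4; deleted nodes 19, 23; deleted edges (23,9,r); (23,19,l); (24,23,l); added nodes 25; added edges (24,25,l); (25,4,r); (25,9,l); result: nodes: 1:O, 2:O, 4:A, 8:D, 9:A, 10:T, 12:A, 24:A, 25:A edges: (4,1,l); (4,2,r); (9,4,l); (9,8,r); (12,4,l); (12,10,r); (24,4,r); (24,25,l); (25,4,r); (25,9,l)
step 3: rule r3; match: 0->9, 1->4, 2->1, 3->2, 4->8; deleted nodes 1, 4; deleted edges (4,1,l); (4,2,r); (9,4,l); (9,8,r); (12,4,l); (24,4,r); (25,4,r); added nodes 26; added edges (9,8,l); (9,26,r); (26,2,l); (26,8,r); result: nodes: 2:O, 8:D, 9:A, 10:T, 12:A, 24:A, 25:A, 26:A edges: (9,8,l); (9,26,r); (12,10,r); (24,25,l); (25,9,l); (26,2,l); (26,8,r)
final:
nodes: 2:O, 8:D, 9:A, 10:T, 12:A, 24:A, 25:A, 26:A
edges: (9,8,l); (9,26,r); (12,10,r); (24,25,l); (25,9,l); (26,2,l); (26,8,r)


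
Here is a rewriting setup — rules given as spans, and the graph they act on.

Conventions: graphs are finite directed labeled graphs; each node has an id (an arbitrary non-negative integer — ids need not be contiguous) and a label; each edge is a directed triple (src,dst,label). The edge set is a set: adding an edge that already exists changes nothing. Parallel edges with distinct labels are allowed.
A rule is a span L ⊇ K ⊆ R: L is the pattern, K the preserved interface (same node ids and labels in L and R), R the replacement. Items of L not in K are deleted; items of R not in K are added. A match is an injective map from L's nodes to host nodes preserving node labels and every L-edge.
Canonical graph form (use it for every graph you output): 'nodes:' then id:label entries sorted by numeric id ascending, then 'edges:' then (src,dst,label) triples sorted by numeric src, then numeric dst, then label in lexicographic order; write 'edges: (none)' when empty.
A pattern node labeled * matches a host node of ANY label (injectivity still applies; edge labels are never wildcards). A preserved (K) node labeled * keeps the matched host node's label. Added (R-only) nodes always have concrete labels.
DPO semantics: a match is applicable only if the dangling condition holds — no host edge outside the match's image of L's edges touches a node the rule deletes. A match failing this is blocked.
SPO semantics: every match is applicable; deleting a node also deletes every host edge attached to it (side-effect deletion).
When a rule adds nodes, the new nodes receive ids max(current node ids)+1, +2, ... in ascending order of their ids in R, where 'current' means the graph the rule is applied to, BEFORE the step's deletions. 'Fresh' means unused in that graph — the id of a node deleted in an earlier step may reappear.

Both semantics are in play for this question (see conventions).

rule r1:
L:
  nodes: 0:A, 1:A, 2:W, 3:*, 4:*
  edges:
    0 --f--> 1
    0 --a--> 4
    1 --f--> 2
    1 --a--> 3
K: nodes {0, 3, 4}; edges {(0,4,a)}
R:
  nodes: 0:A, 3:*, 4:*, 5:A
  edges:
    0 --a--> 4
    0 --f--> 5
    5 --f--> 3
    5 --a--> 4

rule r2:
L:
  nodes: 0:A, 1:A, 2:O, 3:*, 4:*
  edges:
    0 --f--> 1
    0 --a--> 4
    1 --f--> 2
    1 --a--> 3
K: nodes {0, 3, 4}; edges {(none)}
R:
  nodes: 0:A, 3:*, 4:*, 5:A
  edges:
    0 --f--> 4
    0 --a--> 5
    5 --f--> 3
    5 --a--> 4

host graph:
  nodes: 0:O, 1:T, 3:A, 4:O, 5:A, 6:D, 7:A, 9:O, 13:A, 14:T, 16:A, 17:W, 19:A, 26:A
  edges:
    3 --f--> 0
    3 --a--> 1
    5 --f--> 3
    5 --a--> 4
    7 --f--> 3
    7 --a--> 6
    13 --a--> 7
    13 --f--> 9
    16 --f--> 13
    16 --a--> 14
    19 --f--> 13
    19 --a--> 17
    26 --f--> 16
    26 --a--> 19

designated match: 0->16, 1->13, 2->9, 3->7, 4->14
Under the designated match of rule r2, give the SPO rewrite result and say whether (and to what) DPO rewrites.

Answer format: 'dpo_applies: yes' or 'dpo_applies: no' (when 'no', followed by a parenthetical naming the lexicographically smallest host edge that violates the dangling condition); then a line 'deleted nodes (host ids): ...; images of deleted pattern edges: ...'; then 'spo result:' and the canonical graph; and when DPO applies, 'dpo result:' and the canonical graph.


dpo_applies: no
(the rule deletes node 13, which keeps host edge (19,13,f) outside the match image — the dangling condition fails, DPO blocks; SPO proceeds and side-deletes such edges)
deleted nodes (host ids): 9, 13; images of deleted pattern edges: (13,7,a); (13,9,f); (16,13,f); (16,14,a)
spo result:
nodes: 0:O, 1:T, 3:A, 4:O, 5:A, 6:D, 7:A, 14:T, 16:A, 17:W, 19:A, 26:A, 27:A
edges: (3,0,f); (3,1,a); (5,3,f); (5,4,a); (7,3,f); (7,6,a); (16,14,f); (16,27,a); (19,17,a); (26,16,f); (26,19,a); (27,7,f); (27,14,a)


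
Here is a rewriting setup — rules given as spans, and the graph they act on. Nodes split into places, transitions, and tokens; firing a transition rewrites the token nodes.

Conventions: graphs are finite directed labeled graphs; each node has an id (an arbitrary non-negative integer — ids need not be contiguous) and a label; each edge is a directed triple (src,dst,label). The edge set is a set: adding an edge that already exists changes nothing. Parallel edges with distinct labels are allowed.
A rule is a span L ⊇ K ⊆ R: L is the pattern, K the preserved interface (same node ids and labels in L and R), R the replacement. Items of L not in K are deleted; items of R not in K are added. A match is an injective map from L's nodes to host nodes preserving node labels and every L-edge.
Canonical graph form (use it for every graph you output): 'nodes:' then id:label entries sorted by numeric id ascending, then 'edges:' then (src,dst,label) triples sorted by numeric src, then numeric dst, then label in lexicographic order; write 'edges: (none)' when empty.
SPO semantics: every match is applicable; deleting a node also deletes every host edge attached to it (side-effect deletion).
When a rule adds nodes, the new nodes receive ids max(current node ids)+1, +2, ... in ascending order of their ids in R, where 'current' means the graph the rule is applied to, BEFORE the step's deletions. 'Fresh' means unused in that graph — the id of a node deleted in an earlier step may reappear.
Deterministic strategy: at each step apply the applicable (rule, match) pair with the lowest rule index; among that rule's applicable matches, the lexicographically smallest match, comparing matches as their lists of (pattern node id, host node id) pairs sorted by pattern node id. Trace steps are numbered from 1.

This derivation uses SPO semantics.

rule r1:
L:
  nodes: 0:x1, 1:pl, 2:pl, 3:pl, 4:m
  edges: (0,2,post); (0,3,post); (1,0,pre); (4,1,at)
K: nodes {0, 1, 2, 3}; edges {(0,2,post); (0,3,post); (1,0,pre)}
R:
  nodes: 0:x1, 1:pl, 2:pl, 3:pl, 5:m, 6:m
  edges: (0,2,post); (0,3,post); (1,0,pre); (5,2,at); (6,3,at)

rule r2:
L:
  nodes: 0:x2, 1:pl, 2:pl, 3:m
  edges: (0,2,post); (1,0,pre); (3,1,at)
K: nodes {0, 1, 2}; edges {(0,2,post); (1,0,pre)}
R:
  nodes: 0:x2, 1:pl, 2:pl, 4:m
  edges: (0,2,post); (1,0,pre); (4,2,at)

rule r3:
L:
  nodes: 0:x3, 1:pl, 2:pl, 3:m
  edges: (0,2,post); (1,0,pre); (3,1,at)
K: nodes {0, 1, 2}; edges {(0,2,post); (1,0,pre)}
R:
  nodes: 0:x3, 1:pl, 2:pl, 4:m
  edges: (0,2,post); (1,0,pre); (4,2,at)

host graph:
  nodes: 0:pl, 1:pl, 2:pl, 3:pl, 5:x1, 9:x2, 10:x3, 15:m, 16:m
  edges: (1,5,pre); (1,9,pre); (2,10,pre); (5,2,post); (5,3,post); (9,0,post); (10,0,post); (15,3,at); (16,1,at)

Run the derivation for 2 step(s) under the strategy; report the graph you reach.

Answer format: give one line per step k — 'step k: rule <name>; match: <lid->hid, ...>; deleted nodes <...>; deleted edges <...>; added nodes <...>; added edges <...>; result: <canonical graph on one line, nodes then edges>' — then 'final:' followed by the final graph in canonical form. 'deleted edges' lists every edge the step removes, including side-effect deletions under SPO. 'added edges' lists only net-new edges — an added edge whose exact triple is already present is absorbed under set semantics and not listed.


step 1: rule r1; match: 0->5, 1->1, 2->2, 3->3, 4->16; deleted nodes 16; deleted edges (16,1,at); added nodes 17, 18; added edges (17,2,at); (18,3,at); result: nodes: 0:pl, 1:pl, 2:pl, 3:pl, 5:x1, 9:x2, 10:x3, 15:m, 17:m, 18:m edges: (1,5,pre); (1,9,pre); (2,10,pre); (5,2,post); (5,3,post); (9,0,post); (10,0,post); (15,3,at); (17,2,at); (18,3,at)
step 2: rule r3; match: 0->10, 1->2, 2->0, 3->17; deleted nodes 17; deleted edges (17,2,at); added nodes 19; added edges (19,0,at); result: nodes: 0:pl, 1:pl, 2:pl, 3:pl, 5:x1, 9:x2, 10:x3, 15:m, 18:m, 19:m edges: (1,5,pre); (1,9,pre); (2,10,pre); (5,2,post); (5,3,post); (9,0,post); (10,0,post); (15,3,at); (18,3,at); (19,0,at)
final:
nodes: 0:pl, 1:pl, 2:pl, 3:pl, 5:x1, 9:x2, 10:x3, 15:m, 18:m, 19:m
edges: (1,5,pre); (1,9,pre); (2,10,pre); (5,2,post); (5,3,post); (9,0,post); (10,0,post); (15,3,at); (18,3,at); (19,0,at)


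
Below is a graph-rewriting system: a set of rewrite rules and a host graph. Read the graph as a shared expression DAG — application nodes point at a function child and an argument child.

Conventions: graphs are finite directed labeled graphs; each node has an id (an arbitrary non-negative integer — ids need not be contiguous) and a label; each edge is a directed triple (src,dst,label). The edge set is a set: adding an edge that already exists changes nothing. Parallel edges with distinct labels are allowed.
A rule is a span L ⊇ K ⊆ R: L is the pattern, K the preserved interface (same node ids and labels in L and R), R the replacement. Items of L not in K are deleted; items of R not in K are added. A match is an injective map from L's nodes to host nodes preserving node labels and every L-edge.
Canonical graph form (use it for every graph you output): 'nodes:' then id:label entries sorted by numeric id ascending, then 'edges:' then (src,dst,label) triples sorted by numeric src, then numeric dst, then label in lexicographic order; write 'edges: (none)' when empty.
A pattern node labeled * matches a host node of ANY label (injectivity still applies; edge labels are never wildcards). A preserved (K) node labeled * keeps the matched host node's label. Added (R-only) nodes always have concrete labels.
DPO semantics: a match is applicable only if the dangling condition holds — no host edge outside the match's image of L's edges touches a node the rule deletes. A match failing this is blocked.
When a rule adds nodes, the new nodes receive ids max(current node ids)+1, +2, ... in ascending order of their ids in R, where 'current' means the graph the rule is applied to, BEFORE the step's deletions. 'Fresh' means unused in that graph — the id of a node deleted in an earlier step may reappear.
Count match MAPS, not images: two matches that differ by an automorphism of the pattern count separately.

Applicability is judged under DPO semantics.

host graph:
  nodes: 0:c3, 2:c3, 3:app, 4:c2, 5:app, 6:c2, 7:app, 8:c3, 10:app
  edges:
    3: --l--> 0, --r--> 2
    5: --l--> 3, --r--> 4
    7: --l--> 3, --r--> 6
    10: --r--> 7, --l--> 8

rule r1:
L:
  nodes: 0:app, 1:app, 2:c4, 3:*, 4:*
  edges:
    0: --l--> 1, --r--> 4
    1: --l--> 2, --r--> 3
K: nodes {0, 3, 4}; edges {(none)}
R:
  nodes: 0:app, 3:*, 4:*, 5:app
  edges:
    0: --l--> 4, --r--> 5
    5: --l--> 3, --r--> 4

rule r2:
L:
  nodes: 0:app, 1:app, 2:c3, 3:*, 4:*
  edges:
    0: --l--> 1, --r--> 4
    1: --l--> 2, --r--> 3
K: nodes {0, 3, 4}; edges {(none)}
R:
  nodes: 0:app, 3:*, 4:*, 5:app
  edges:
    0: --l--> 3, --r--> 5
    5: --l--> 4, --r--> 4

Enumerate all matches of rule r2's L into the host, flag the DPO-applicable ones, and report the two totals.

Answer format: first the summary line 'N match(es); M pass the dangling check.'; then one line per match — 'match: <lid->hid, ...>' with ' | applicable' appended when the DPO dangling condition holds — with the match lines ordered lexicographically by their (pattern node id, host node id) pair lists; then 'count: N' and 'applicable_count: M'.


2 match(es); 0 pass the dangling check.
match: 0->5, 1->3, 2->0, 3->2, 4->4
match: 0->7, 1->3, 2->0, 3->2, 4->6
count: 2
applicable_count: 0


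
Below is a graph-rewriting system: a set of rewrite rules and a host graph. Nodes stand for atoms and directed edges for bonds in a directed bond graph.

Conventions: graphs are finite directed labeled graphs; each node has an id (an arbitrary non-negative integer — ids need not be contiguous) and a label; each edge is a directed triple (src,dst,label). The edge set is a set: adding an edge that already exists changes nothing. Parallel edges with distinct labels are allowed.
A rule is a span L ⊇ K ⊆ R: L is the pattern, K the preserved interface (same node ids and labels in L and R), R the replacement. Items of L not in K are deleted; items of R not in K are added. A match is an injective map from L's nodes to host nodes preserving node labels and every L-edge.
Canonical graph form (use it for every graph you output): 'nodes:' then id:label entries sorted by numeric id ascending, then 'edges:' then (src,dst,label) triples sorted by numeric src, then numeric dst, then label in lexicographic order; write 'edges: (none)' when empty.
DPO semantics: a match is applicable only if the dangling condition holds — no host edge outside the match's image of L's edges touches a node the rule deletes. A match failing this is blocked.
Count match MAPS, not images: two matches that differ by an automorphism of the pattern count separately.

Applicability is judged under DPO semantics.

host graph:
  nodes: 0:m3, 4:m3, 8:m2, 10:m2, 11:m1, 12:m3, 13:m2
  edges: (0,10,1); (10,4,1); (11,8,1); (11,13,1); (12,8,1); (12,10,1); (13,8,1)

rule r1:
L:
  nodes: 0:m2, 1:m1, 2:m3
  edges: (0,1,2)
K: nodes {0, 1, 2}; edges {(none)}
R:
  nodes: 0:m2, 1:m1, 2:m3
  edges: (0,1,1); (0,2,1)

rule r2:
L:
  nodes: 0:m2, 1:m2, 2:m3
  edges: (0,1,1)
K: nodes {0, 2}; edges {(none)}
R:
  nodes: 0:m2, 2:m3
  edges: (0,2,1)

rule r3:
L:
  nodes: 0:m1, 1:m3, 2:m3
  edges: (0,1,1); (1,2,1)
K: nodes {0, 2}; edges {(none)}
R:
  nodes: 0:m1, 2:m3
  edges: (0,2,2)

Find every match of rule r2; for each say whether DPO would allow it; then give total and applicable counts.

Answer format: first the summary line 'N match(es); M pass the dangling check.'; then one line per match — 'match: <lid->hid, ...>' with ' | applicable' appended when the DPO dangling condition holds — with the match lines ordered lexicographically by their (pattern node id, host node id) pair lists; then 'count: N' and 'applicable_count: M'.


3 match(es); 0 pass the dangling check.
match: 0->13, 1->8, 2->0
match: 0->13, 1->8, 2->4
match: 0->13, 1->8, 2->12
count: 3
applicable_count: 0


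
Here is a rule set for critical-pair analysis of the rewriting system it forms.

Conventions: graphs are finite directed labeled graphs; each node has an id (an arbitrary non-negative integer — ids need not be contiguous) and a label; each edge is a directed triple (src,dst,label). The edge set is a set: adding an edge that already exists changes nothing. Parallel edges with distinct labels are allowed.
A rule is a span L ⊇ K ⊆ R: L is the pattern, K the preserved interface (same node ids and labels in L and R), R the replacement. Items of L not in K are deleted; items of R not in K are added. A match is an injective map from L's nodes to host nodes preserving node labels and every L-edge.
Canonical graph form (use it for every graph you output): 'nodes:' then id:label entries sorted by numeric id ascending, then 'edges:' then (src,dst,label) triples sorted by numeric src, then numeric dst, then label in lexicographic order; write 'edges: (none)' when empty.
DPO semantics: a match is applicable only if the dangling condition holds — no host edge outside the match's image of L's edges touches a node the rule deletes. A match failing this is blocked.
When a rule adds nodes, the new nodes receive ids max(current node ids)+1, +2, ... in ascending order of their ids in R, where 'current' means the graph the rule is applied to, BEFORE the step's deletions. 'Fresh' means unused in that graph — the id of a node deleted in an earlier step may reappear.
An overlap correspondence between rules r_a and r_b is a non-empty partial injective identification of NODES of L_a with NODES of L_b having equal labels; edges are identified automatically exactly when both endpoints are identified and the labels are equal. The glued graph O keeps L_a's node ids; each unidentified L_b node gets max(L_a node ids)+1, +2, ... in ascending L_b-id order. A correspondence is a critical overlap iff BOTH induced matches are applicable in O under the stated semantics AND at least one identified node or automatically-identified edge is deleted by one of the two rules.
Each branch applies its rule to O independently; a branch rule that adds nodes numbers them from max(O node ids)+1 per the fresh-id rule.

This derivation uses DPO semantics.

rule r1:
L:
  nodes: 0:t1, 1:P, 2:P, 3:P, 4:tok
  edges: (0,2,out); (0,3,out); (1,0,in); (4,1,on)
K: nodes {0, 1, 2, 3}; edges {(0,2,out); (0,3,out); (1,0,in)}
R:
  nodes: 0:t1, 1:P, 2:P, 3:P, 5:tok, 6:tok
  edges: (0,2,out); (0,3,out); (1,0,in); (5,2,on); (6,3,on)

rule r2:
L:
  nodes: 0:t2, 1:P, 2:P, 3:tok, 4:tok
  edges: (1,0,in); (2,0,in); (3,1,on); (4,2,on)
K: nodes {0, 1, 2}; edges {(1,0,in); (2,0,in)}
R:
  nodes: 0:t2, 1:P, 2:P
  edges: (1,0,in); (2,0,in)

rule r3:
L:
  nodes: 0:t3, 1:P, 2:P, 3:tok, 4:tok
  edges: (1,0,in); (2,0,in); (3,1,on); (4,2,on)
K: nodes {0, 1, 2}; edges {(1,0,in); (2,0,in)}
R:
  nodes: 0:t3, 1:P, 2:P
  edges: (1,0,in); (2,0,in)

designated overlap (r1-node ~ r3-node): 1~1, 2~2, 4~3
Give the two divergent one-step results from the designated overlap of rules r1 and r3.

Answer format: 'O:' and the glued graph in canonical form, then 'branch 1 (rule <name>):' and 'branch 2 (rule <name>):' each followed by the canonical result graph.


O:
nodes: 0:t1, 1:P, 2:P, 3:P, 4:tok, 5:t3, 6:tok
edges: (0,2,out); (0,3,out); (1,0,in); (1,5,in); (2,5,in); (4,1,on); (6,2,on)
branch 1 (rule r1):
nodes: 0:t1, 1:P, 2:P, 3:P, 5:t3, 6:tok, 7:tok, 8:tok
edges: (0,2,out); (0,3,out); (1,0,in); (1,5,in); (2,5,in); (6,2,on); (7,2,on); (8,3,on)
branch 2 (rule r3):
nodes: 0:t1, 1:P, 2:P, 3:P, 5:t3
edges: (0,2,out); (0,3,out); (1,0,in); (1,5,in); (2,5,in)


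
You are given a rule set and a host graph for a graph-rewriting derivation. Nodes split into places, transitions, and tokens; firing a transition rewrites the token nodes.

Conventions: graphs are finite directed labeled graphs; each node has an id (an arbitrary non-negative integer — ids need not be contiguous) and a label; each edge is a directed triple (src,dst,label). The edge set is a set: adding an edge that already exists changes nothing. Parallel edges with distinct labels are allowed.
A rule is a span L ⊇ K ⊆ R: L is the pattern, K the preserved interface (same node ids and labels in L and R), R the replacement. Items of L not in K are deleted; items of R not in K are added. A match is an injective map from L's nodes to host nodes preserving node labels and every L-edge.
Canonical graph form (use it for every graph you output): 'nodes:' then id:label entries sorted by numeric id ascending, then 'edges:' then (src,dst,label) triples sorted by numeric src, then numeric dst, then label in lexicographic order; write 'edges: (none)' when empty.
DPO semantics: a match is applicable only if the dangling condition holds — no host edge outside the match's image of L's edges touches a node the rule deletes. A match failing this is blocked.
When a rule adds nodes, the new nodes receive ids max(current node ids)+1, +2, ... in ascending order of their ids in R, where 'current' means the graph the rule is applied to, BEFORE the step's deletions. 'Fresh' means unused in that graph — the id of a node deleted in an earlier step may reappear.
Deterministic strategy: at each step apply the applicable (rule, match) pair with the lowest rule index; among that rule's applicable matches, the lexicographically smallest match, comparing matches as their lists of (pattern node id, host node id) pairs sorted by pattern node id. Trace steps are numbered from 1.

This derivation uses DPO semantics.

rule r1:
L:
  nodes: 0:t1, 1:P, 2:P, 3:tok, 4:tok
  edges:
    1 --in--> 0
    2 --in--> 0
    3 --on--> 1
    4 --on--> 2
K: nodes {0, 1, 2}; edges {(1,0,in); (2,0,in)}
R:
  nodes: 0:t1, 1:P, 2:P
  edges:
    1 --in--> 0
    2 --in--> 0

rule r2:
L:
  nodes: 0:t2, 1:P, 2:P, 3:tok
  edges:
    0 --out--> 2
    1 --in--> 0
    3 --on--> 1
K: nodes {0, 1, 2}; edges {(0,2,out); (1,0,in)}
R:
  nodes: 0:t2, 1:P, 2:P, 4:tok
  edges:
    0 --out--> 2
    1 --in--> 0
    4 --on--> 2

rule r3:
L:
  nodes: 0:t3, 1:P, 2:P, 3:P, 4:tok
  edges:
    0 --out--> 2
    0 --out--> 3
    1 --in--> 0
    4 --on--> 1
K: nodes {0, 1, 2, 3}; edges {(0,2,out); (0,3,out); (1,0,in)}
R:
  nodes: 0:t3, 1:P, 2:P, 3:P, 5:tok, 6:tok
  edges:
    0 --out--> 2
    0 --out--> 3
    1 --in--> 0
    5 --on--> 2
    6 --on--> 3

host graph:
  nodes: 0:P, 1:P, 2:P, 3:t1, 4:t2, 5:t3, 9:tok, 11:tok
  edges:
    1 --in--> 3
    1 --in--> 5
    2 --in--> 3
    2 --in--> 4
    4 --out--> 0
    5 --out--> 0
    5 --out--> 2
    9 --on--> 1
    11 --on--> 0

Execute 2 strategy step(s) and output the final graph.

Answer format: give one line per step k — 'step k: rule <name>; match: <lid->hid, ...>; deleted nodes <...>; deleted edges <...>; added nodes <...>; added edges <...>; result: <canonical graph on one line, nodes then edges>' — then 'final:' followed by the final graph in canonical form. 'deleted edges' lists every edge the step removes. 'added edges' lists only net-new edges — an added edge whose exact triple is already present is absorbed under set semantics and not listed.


step 1: rule r3; match: 0->5, 1->1, 2->0, 3->2, 4->9; deleted nodes 9; deleted edges (9,1,on); added nodes 12, 13; added edges (12,0,on); (13,2,on); result: nodes: 0:P, 1:P, 2:P, 3:t1, 4:t2, 5:t3, 11:tok, 12:tok, 13:tok edges: (1,3,in); (1,5,in); (2,3,in); (2,4,in); (4,0,out); (5,0,out); (5,2,out); (11,0,on); (12,0,on); (13,2,on)
step 2: rule r2; match: 0->4, 1->2, 2->0, 3->13; deleted nodes 13; deleted edges (13,2,on); added nodes 14; added edges (14,0,on); result: nodes: 0:P, 1:P, 2:P, 3:t1, 4:t2, 5:t3, 11:tok, 12:tok, 14:tok edges: (1,3,in); (1,5,in); (2,3,in); (2,4,in); (4,0,out); (5,0,out); (5,2,out); (11,0,on); (12,0,on); (14,0,on)
final:
nodes: 0:P, 1:P, 2:P, 3:t1, 4:t2, 5:t3, 11:tok, 12:tok, 14:tok
edges: (1,3,in); (1,5,in); (2,3,in); (2,4,in); (4,0,out); (5,0,out); (5,2,out); (11,0,on); (12,0,on); (14,0,on)
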